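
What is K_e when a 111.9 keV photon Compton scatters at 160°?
33.3604 keV

By energy conservation: K_e = E_initial - E_final

First find the scattered photon energy:
Initial wavelength: λ = hc/E = 11.0799 pm
Compton shift: Δλ = λ_C(1 - cos(160°)) = 4.7063 pm
Final wavelength: λ' = 11.0799 + 4.7063 = 15.7862 pm
Final photon energy: E' = hc/λ' = 78.5396 keV

Electron kinetic energy:
K_e = E - E' = 111.9000 - 78.5396 = 33.3604 keV

(Intermediate values are shown rounded; full precision is carried through to the final answer.)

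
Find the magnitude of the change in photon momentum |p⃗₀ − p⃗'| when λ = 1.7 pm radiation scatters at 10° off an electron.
6.7723e-23 kg·m/s

Photon momentum magnitude is p = h/λ.

Initial momentum:
p₀ = h/λ = 6.6261e-34/1.7000e-12 = 3.8977e-22 kg·m/s

After scattering:
λ' = λ + Δλ = 1.7 + 0.0369 = 1.7369 pm
p' = h/λ' = 6.6261e-34/1.7369e-12 = 3.8150e-22 kg·m/s

Momentum is a vector; the scattered photon's direction makes angle θ = 10° with the incident direction. The magnitude of the vector change Δp⃗ = p⃗₀ − p⃗' is found from the law of cosines:
|Δp⃗|² = p₀² + p'² − 2p₀p'cos θ
|Δp⃗|² = (3.8977e-22)² + (3.8150e-22)² − 2·3.8977e-22·3.8150e-22·cos(10°)
|Δp⃗| = 6.7723e-23 kg·m/s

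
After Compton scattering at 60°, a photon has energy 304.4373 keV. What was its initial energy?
433.6000 keV

Convert final energy to wavelength (hc ≈ 1239.842 keV·pm):
λ' = hc/E' = 1239.842 / 304.4373 = 4.0726 pm

Calculate the Compton shift:
Δλ = λ_C(1 - cos(60°))
Δλ = 2.4263 × (1 - cos(60°))
Δλ = 1.2132 pm

Initial wavelength:
λ = λ' - Δλ = 4.0726 - 1.2132 = 2.8594 pm

Initial energy:
E = hc/λ = 1239.842 / 2.8594 = 433.6000 keV

(Intermediate values are shown rounded; full precision is carried through to the final answer.)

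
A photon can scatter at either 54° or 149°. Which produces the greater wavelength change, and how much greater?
149° produces the larger shift by a factor of 4.505

Calculate both shifts using Δλ = λ_C(1 - cos θ):

For θ₁ = 54°:
Δλ₁ = 2.4263 × (1 - cos(54°))
Δλ₁ = 2.4263 × 0.4122
Δλ₁ = 1.0002 pm

For θ₂ = 149°:
Δλ₂ = 2.4263 × (1 - cos(149°))
Δλ₂ = 2.4263 × 1.8572
Δλ₂ = 4.5061 pm

The 149° angle produces the larger shift.
Ratio: 4.5061/1.0002 = 4.505

(Intermediate values are shown rounded; full precision is carried through to the final answer.)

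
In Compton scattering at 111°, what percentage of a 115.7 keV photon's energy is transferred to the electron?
0.2352 (or 23.52%)

Calculate initial and final photon energies:

Initial: E₀ = 115.7 keV → λ₀ = 10.7160 pm
Compton shift: Δλ = 3.2958 pm
Final wavelength: λ' = 14.0118 pm
Final energy: E' = 88.4854 keV

Fractional energy loss:
(E₀ - E')/E₀ = (115.7000 - 88.4854)/115.7000
= 27.2146/115.7000
= 0.2352
= 23.52%

(Intermediate values are shown rounded; full precision is carried through to the final answer.)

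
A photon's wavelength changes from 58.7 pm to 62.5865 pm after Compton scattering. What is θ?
127.00°

First find the wavelength shift:
Δλ = λ' - λ = 62.5865 - 58.7 = 3.8865 pm

Using Δλ = λ_C(1 - cos θ), with λ_C = h/(m_e·c) ≈ 2.42631024 pm:
cos θ = 1 - Δλ/λ_C
cos θ = 1 - 3.8865/2.42631024
cos θ = -0.601815

θ = arccos(-0.601815)
θ = 127.00°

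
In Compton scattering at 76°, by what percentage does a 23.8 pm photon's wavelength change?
7.7283%

Calculate the Compton shift:
Δλ = λ_C(1 - cos(76°))
Δλ = 2.4263 × (1 - cos(76°))
Δλ = 2.4263 × 0.7581
Δλ = 1.8393 pm

Percentage change:
(Δλ/λ₀) × 100 = (1.8393/23.8) × 100
= 7.7283%

(Intermediate values are shown rounded; full precision is carried through to the final answer.)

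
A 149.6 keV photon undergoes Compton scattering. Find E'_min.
94.3539 keV (at θ = 180°)

The scattered photon has minimum energy when its wavelength is maximum, i.e., when the Compton shift Δλ = λ_C(1 − cos θ) is maximum. This occurs at θ = 180° (backscattering), giving Δλ_max = 2λ_C = 4.8526 pm.

Initial wavelength: λ₀ = hc/E₀ = 8.2877 pm
Maximum final wavelength: λ'_max = λ₀ + 2λ_C = 8.2877 + 4.8526 = 13.1403 pm
Minimum final energy: E'_min = hc/λ'_max = 94.3539 keV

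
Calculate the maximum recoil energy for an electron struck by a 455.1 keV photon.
291.4666 keV

Maximum energy transfer occurs at θ = 180° (backscattering).

Initial photon: E₀ = 455.1 keV → λ₀ = 2.7243 pm

Maximum Compton shift (at 180°):
Δλ_max = 2λ_C = 2 × 2.4263 = 4.8526 pm

Final wavelength:
λ' = 2.7243 + 4.8526 = 7.5769 pm

Minimum photon energy (maximum energy to electron):
E'_min = hc/λ' = 163.6334 keV

Maximum electron kinetic energy:
K_max = E₀ - E'_min = 455.1000 - 163.6334 = 291.4666 keV

(Intermediate values are shown rounded; full precision is carried through to the final answer.)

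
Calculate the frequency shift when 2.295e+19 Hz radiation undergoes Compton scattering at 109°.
4.534e+18 Hz (decrease)

Convert frequency to wavelength (c = 299792458 m/s):
λ₀ = c/f₀ = 299792458/2.295e+19 = 1.3062852e-11 m = 13.0629 pm

Calculate Compton shift:
Δλ = λ_C(1 - cos(109°)) = 3.2162 pm

Final wavelength:
λ' = λ₀ + Δλ = 13.0629 + 3.2162 = 16.2791 pm

Final frequency:
f' = c/λ' = 299792458/1.6279092e-11 = 1.8415798e+19 Hz

Frequency shift (decrease):
Δf = f₀ - f' = 2.295e+19 - 1.8415798e+19 = 4.534e+18 Hz

(Intermediate values are shown rounded; full precision is carried through to the final answer.)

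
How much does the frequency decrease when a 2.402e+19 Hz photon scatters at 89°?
3.852e+18 Hz (decrease)

Convert frequency to wavelength (c = 299792458 m/s):
λ₀ = c/f₀ = 299792458/2.402e+19 = 1.2480952e-11 m = 12.4810 pm

Calculate Compton shift:
Δλ = λ_C(1 - cos(89°)) = 2.3840 pm

Final wavelength:
λ' = λ₀ + Δλ = 12.4810 + 2.3840 = 14.8649 pm

Final frequency:
f' = c/λ' = 299792458/1.4864917e-11 = 2.0167786e+19 Hz

Frequency shift (decrease):
Δf = f₀ - f' = 2.402e+19 - 2.0167786e+19 = 3.852e+18 Hz

(Intermediate values are shown rounded; full precision is carried through to the final answer.)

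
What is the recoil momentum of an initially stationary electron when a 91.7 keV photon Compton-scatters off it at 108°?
7.1962e-23 kg·m/s

The electron is initially at rest, so by conservation of momentum:
p⃗_e = p⃗₀ − p⃗'  (incident photon momentum minus scattered photon momentum)

Photon momentum magnitudes (p = h/λ = E/c):
λ₀ = hc/E₀ = 13.5206 pm → p₀ = h/λ₀ = 4.9007e-23 kg·m/s
Δλ = λ_C(1 − cos 108°) = 3.1761 pm
λ' = 16.6967 pm → p' = h/λ' = 3.9685e-23 kg·m/s

The scattered photon makes angle θ = 108° with the incident direction, so by the law of cosines:
|p⃗_e|² = p₀² + p'² − 2p₀p'cos θ
|p⃗_e|² = (4.9007e-23)² + (3.9685e-23)² − 2·4.9007e-23·3.9685e-23·cos(108°)
|p⃗_e| = 7.1962e-23 kg·m/s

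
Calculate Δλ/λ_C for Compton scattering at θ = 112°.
1.3746 λ_C

The Compton shift formula is:
Δλ = λ_C(1 - cos θ)

Dividing both sides by λ_C:
Δλ/λ_C = 1 - cos θ

For θ = 112°:
Δλ/λ_C = 1 - cos(112°)
Δλ/λ_C = 1 - -0.3746
Δλ/λ_C = 1.3746

This means the shift is 1.3746 × λ_C = 3.3352 pm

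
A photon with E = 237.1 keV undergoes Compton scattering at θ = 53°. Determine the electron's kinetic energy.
36.9743 keV

By energy conservation: K_e = E_initial - E_final

First find the scattered photon energy:
Initial wavelength: λ = hc/E = 5.2292 pm
Compton shift: Δλ = λ_C(1 - cos(53°)) = 0.9661 pm
Final wavelength: λ' = 5.2292 + 0.9661 = 6.1953 pm
Final photon energy: E' = hc/λ' = 200.1257 keV

Electron kinetic energy:
K_e = E - E' = 237.1000 - 200.1257 = 36.9743 keV

(Intermediate values are shown rounded; full precision is carried through to the final answer.)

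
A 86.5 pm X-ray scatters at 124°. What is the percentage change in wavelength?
4.3735%

Calculate the Compton shift:
Δλ = λ_C(1 - cos(124°))
Δλ = 2.4263 × (1 - cos(124°))
Δλ = 2.4263 × 1.5592
Δλ = 3.7831 pm

Percentage change:
(Δλ/λ₀) × 100 = (3.7831/86.5) × 100
= 4.3735%

(Intermediate values are shown rounded; full precision is carried through to the final answer.)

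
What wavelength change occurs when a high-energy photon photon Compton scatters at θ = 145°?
4.4138 pm

Using the Compton scattering formula:
Δλ = λ_C(1 - cos θ)

where λ_C = h/(m_e·c) ≈ 2.4263 pm is the Compton wavelength of an electron.

For θ = 145°:
cos(145°) = -0.8192
1 - cos(145°) = 1.8192

Δλ = 2.4263 × 1.8192
Δλ = 4.4138 pm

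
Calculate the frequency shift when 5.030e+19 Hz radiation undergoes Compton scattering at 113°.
1.818e+19 Hz (decrease)

Convert frequency to wavelength (c = 299792458 m/s):
λ₀ = c/f₀ = 299792458/5.030e+19 = 5.9600886e-12 m = 5.9601 pm

Calculate Compton shift:
Δλ = λ_C(1 - cos(113°)) = 3.3743 pm

Final wavelength:
λ' = λ₀ + Δλ = 5.9601 + 3.3743 = 9.3344 pm

Final frequency:
f' = c/λ' = 299792458/9.3344338e-12 = 3.2116834e+19 Hz

Frequency shift (decrease):
Δf = f₀ - f' = 5.030e+19 - 3.2116834e+19 = 1.818e+19 Hz

(Intermediate values are shown rounded; full precision is carried through to the final answer.)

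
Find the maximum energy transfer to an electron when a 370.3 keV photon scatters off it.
219.1151 keV

Maximum energy transfer occurs at θ = 180° (backscattering).

Initial photon: E₀ = 370.3 keV → λ₀ = 3.3482 pm

Maximum Compton shift (at 180°):
Δλ_max = 2λ_C = 2 × 2.4263 = 4.8526 pm

Final wavelength:
λ' = 3.3482 + 4.8526 = 8.2008 pm

Minimum photon energy (maximum energy to electron):
E'_min = hc/λ' = 151.1849 keV

Maximum electron kinetic energy:
K_max = E₀ - E'_min = 370.3000 - 151.1849 = 219.1151 keV

(Intermediate values are shown rounded; full precision is carried through to the final answer.)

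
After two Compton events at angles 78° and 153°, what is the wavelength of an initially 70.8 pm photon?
77.3100 pm

Apply Compton shift twice:

First scattering at θ₁ = 78°:
Δλ₁ = λ_C(1 - cos(78°))
Δλ₁ = 2.4263 × 0.7921
Δλ₁ = 1.9219 pm

After first scattering:
λ₁ = 70.8 + 1.9219 = 72.7219 pm

Second scattering at θ₂ = 153°:
Δλ₂ = λ_C(1 - cos(153°))
Δλ₂ = 2.4263 × 1.8910
Δλ₂ = 4.5882 pm

Final wavelength:
λ₂ = 72.7219 + 4.5882 = 77.3100 pm

Total shift: Δλ_total = 1.9219 + 4.5882 = 6.5100 pm

(Intermediate values are shown rounded; full precision is carried through to the final answer.)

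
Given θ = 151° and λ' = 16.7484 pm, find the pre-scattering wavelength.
12.2000 pm

From λ' = λ + Δλ, we have λ = λ' - Δλ

First calculate the Compton shift:
Δλ = λ_C(1 - cos θ)
Δλ = 2.4263 × (1 - cos(151°))
Δλ = 2.4263 × 1.8746
Δλ = 4.5484 pm

Initial wavelength:
λ = λ' - Δλ
λ = 16.7484 - 4.5484
λ = 12.2000 pm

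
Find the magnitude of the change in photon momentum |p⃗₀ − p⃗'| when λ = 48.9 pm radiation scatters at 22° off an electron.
5.1619e-24 kg·m/s

Photon momentum magnitude is p = h/λ.

Initial momentum:
p₀ = h/λ = 6.6261e-34/4.8900e-11 = 1.3550e-23 kg·m/s

After scattering:
λ' = λ + Δλ = 48.9 + 0.1767 = 49.0767 pm
p' = h/λ' = 6.6261e-34/4.9077e-11 = 1.3501e-23 kg·m/s

Momentum is a vector; the scattered photon's direction makes angle θ = 22° with the incident direction. The magnitude of the vector change Δp⃗ = p⃗₀ − p⃗' is found from the law of cosines:
|Δp⃗|² = p₀² + p'² − 2p₀p'cos θ
|Δp⃗|² = (1.3550e-23)² + (1.3501e-23)² − 2·1.3550e-23·1.3501e-23·cos(22°)
|Δp⃗| = 5.1619e-24 kg·m/s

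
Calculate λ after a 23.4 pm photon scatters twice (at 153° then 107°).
31.1239 pm

Apply Compton shift twice:

First scattering at θ₁ = 153°:
Δλ₁ = λ_C(1 - cos(153°))
Δλ₁ = 2.4263 × 1.8910
Δλ₁ = 4.5882 pm

After first scattering:
λ₁ = 23.4 + 4.5882 = 27.9882 pm

Second scattering at θ₂ = 107°:
Δλ₂ = λ_C(1 - cos(107°))
Δλ₂ = 2.4263 × 1.2924
Δλ₂ = 3.1357 pm

Final wavelength:
λ₂ = 27.9882 + 3.1357 = 31.1239 pm

Total shift: Δλ_total = 4.5882 + 3.1357 = 7.7239 pm

(Intermediate values are shown rounded; full precision is carried through to the final answer.)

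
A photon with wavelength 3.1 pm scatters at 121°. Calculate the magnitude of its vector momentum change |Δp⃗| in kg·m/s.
2.7709e-22 kg·m/s

Photon momentum magnitude is p = h/λ.

Initial momentum:
p₀ = h/λ = 6.6261e-34/3.1000e-12 = 2.1374e-22 kg·m/s

After scattering:
λ' = λ + Δλ = 3.1 + 3.6760 = 6.7760 pm
p' = h/λ' = 6.6261e-34/6.7760e-12 = 9.7788e-23 kg·m/s

Momentum is a vector; the scattered photon's direction makes angle θ = 121° with the incident direction. The magnitude of the vector change Δp⃗ = p⃗₀ − p⃗' is found from the law of cosines:
|Δp⃗|² = p₀² + p'² − 2p₀p'cos θ
|Δp⃗|² = (2.1374e-22)² + (9.7788e-23)² − 2·2.1374e-22·9.7788e-23·cos(121°)
|Δp⃗| = 2.7709e-22 kg·m/s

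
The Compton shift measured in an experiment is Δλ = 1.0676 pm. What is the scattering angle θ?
55.94°

From the Compton formula Δλ = λ_C(1 - cos θ), we can solve for θ:

cos θ = 1 - Δλ/λ_C

Given:
- Δλ = 1.0676 pm
- λ_C = h/(m_e·c) ≈ 2.42631024 pm

cos θ = 1 - 1.0676/2.42631024
cos θ = 1 - 0.440010
cos θ = 0.559990

θ = arccos(0.559990)
θ = 55.94°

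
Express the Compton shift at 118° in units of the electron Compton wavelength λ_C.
1.4695 λ_C

The Compton shift formula is:
Δλ = λ_C(1 - cos θ)

Dividing both sides by λ_C:
Δλ/λ_C = 1 - cos θ

For θ = 118°:
Δλ/λ_C = 1 - cos(118°)
Δλ/λ_C = 1 - -0.4695
Δλ/λ_C = 1.4695

This means the shift is 1.4695 × λ_C = 3.5654 pm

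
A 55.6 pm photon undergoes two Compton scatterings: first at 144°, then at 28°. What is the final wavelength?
60.2732 pm

Apply Compton shift twice:

First scattering at θ₁ = 144°:
Δλ₁ = λ_C(1 - cos(144°))
Δλ₁ = 2.4263 × 1.8090
Δλ₁ = 4.3892 pm

After first scattering:
λ₁ = 55.6 + 4.3892 = 59.9892 pm

Second scattering at θ₂ = 28°:
Δλ₂ = λ_C(1 - cos(28°))
Δλ₂ = 2.4263 × 0.1171
Δλ₂ = 0.2840 pm

Final wavelength:
λ₂ = 59.9892 + 0.2840 = 60.2732 pm

Total shift: Δλ_total = 4.3892 + 0.2840 = 4.6732 pm

(Intermediate values are shown rounded; full precision is carried through to the final answer.)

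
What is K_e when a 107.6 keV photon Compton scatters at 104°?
22.3053 keV

By energy conservation: K_e = E_initial - E_final

First find the scattered photon energy:
Initial wavelength: λ = hc/E = 11.5227 pm
Compton shift: Δλ = λ_C(1 - cos(104°)) = 3.0133 pm
Final wavelength: λ' = 11.5227 + 3.0133 = 14.5360 pm
Final photon energy: E' = hc/λ' = 85.2947 keV

Electron kinetic energy:
K_e = E - E' = 107.6000 - 85.2947 = 22.3053 keV

(Intermediate values are shown rounded; full precision is carried through to the final answer.)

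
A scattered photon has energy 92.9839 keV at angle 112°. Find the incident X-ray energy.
124.0001 keV

Convert final energy to wavelength (hc ≈ 1239.842 keV·pm):
λ' = hc/E' = 1239.842 / 92.9839 = 13.3339 pm

Calculate the Compton shift:
Δλ = λ_C(1 - cos(112°))
Δλ = 2.4263 × (1 - cos(112°))
Δλ = 3.3352 pm

Initial wavelength:
λ = λ' - Δλ = 13.3339 - 3.3352 = 9.9987 pm

Initial energy:
E = hc/λ = 1239.842 / 9.9987 = 124.0001 keV

(Intermediate values are shown rounded; full precision is carried through to the final answer.)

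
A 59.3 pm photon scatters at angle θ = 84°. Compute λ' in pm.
61.4727 pm

Using the Compton scattering formula:
λ' = λ + Δλ = λ + λ_C(1 - cos θ)

Given:
- Initial wavelength λ = 59.3 pm
- Scattering angle θ = 84°
- Compton wavelength λ_C ≈ 2.4263 pm

Calculate the shift:
Δλ = 2.4263 × (1 - cos(84°))
Δλ = 2.4263 × 0.8955
Δλ = 2.1727 pm

Final wavelength:
λ' = 59.3 + 2.1727 = 61.4727 pm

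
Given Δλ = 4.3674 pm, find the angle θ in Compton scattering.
143.13°

From the Compton formula Δλ = λ_C(1 - cos θ), we can solve for θ:

cos θ = 1 - Δλ/λ_C

Given:
- Δλ = 4.3674 pm
- λ_C = h/(m_e·c) ≈ 2.42631024 pm

cos θ = 1 - 4.3674/2.42631024
cos θ = 1 - 1.800017
cos θ = -0.800017

θ = arccos(-0.800017)
θ = 143.13°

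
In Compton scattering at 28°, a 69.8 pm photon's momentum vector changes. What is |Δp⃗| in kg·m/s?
4.5839e-24 kg·m/s

Photon momentum magnitude is p = h/λ.

Initial momentum:
p₀ = h/λ = 6.6261e-34/6.9800e-11 = 9.4929e-24 kg·m/s

After scattering:
λ' = λ + Δλ = 69.8 + 0.2840 = 70.0840 pm
p' = h/λ' = 6.6261e-34/7.0084e-11 = 9.4545e-24 kg·m/s

Momentum is a vector; the scattered photon's direction makes angle θ = 28° with the incident direction. The magnitude of the vector change Δp⃗ = p⃗₀ − p⃗' is found from the law of cosines:
|Δp⃗|² = p₀² + p'² − 2p₀p'cos θ
|Δp⃗|² = (9.4929e-24)² + (9.4545e-24)² − 2·9.4929e-24·9.4545e-24·cos(28°)
|Δp⃗| = 4.5839e-24 kg·m/s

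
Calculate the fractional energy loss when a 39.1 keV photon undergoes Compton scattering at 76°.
0.0548 (or 5.48%)

Calculate initial and final photon energies:

Initial: E₀ = 39.1 keV → λ₀ = 31.7095 pm
Compton shift: Δλ = 1.8393 pm
Final wavelength: λ' = 33.5488 pm
Final energy: E' = 36.9563 keV

Fractional energy loss:
(E₀ - E')/E₀ = (39.1000 - 36.9563)/39.1000
= 2.1437/39.1000
= 0.0548
= 5.48%

(Intermediate values are shown rounded; full precision is carried through to the final answer.)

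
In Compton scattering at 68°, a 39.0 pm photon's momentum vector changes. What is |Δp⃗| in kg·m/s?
1.8653e-23 kg·m/s

Photon momentum magnitude is p = h/λ.

Initial momentum:
p₀ = h/λ = 6.6261e-34/3.9000e-11 = 1.6990e-23 kg·m/s

After scattering:
λ' = λ + Δλ = 39.0 + 1.5174 = 40.5174 pm
p' = h/λ' = 6.6261e-34/4.0517e-11 = 1.6354e-23 kg·m/s

Momentum is a vector; the scattered photon's direction makes angle θ = 68° with the incident direction. The magnitude of the vector change Δp⃗ = p⃗₀ − p⃗' is found from the law of cosines:
|Δp⃗|² = p₀² + p'² − 2p₀p'cos θ
|Δp⃗|² = (1.6990e-23)² + (1.6354e-23)² − 2·1.6990e-23·1.6354e-23·cos(68°)
|Δp⃗| = 1.8653e-23 kg·m/s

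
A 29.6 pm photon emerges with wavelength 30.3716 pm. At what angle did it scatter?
47.00°

First find the wavelength shift:
Δλ = λ' - λ = 30.3716 - 29.6 = 0.7716 pm

Using Δλ = λ_C(1 - cos θ), with λ_C = h/(m_e·c) ≈ 2.42631024 pm:
cos θ = 1 - Δλ/λ_C
cos θ = 1 - 0.7716/2.42631024
cos θ = 0.681986

θ = arccos(0.681986)
θ = 47.00°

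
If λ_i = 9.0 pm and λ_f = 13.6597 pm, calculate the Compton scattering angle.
157.00°

First find the wavelength shift:
Δλ = λ' - λ = 13.6597 - 9.0 = 4.6597 pm

Using Δλ = λ_C(1 - cos θ), with λ_C = h/(m_e·c) ≈ 2.42631024 pm:
cos θ = 1 - Δλ/λ_C
cos θ = 1 - 4.6597/2.42631024
cos θ = -0.920488

θ = arccos(-0.920488)
θ = 157.00°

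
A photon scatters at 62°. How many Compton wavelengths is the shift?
0.5305 λ_C

The Compton shift formula is:
Δλ = λ_C(1 - cos θ)

Dividing both sides by λ_C:
Δλ/λ_C = 1 - cos θ

For θ = 62°:
Δλ/λ_C = 1 - cos(62°)
Δλ/λ_C = 1 - 0.4695
Δλ/λ_C = 0.5305

This means the shift is 0.5305 × λ_C = 1.2872 pm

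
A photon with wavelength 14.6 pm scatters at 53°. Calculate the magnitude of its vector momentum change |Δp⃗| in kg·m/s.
3.9325e-23 kg·m/s

Photon momentum magnitude is p = h/λ.

Initial momentum:
p₀ = h/λ = 6.6261e-34/1.4600e-11 = 4.5384e-23 kg·m/s

After scattering:
λ' = λ + Δλ = 14.6 + 0.9661 = 15.5661 pm
p' = h/λ' = 6.6261e-34/1.5566e-11 = 4.2567e-23 kg·m/s

Momentum is a vector; the scattered photon's direction makes angle θ = 53° with the incident direction. The magnitude of the vector change Δp⃗ = p⃗₀ − p⃗' is found from the law of cosines:
|Δp⃗|² = p₀² + p'² − 2p₀p'cos θ
|Δp⃗|² = (4.5384e-23)² + (4.2567e-23)² − 2·4.5384e-23·4.2567e-23·cos(53°)
|Δp⃗| = 3.9325e-23 kg·m/s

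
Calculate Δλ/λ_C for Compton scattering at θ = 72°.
0.6910 λ_C

The Compton shift formula is:
Δλ = λ_C(1 - cos θ)

Dividing both sides by λ_C:
Δλ/λ_C = 1 - cos θ

For θ = 72°:
Δλ/λ_C = 1 - cos(72°)
Δλ/λ_C = 1 - 0.3090
Δλ/λ_C = 0.6910

This means the shift is 0.6910 × λ_C = 1.6765 pm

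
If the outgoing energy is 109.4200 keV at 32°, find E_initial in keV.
113.1000 keV

Convert final energy to wavelength (hc ≈ 1239.842 keV·pm):
λ' = hc/E' = 1239.842 / 109.4200 = 11.3310 pm

Calculate the Compton shift:
Δλ = λ_C(1 - cos(32°))
Δλ = 2.4263 × (1 - cos(32°))
Δλ = 0.3687 pm

Initial wavelength:
λ = λ' - Δλ = 11.3310 - 0.3687 = 10.9624 pm

Initial energy:
E = hc/λ = 1239.842 / 10.9624 = 113.1000 keV

(Intermediate values are shown rounded; full precision is carried through to the final answer.)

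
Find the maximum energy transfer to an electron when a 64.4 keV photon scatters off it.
12.9646 keV

Maximum energy transfer occurs at θ = 180° (backscattering).

Initial photon: E₀ = 64.4 keV → λ₀ = 19.2522 pm

Maximum Compton shift (at 180°):
Δλ_max = 2λ_C = 2 × 2.4263 = 4.8526 pm

Final wavelength:
λ' = 19.2522 + 4.8526 = 24.1048 pm

Minimum photon energy (maximum energy to electron):
E'_min = hc/λ' = 51.4354 keV

Maximum electron kinetic energy:
K_max = E₀ - E'_min = 64.4000 - 51.4354 = 12.9646 keV

(Intermediate values are shown rounded; full precision is carried through to the final answer.)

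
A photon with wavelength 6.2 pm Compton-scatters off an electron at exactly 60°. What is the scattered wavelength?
7.4132 pm

Using the Compton formula: λ' = λ + λ_C(1 − cos θ)

For θ = 60°, cos θ = 1/2 (exact) = 0.5000, so:
1 − cos 60° = 1 − (1/2) = 0.5000

Δλ = λ_C × 0.5000 = 2.4263 × 0.5000 = 1.2132 pm

λ' = 6.2 + 1.2132 = 7.4132 pm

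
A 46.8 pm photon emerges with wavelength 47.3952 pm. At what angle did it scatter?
41.00°

First find the wavelength shift:
Δλ = λ' - λ = 47.3952 - 46.8 = 0.5952 pm

Using Δλ = λ_C(1 - cos θ), with λ_C = h/(m_e·c) ≈ 2.42631024 pm:
cos θ = 1 - Δλ/λ_C
cos θ = 1 - 0.5952/2.42631024
cos θ = 0.754689

θ = arccos(0.754689)
θ = 41.00°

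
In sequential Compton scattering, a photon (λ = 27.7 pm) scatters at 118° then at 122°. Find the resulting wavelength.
34.9775 pm

Apply Compton shift twice:

First scattering at θ₁ = 118°:
Δλ₁ = λ_C(1 - cos(118°))
Δλ₁ = 2.4263 × 1.4695
Δλ₁ = 3.5654 pm

After first scattering:
λ₁ = 27.7 + 3.5654 = 31.2654 pm

Second scattering at θ₂ = 122°:
Δλ₂ = λ_C(1 - cos(122°))
Δλ₂ = 2.4263 × 1.5299
Δλ₂ = 3.7121 pm

Final wavelength:
λ₂ = 31.2654 + 3.7121 = 34.9775 pm

Total shift: Δλ_total = 3.5654 + 3.7121 = 7.2775 pm

(Intermediate values are shown rounded; full precision is carried through to the final answer.)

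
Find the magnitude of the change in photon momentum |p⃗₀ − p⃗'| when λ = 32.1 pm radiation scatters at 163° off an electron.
3.8203e-23 kg·m/s

Photon momentum magnitude is p = h/λ.

Initial momentum:
p₀ = h/λ = 6.6261e-34/3.2100e-11 = 2.0642e-23 kg·m/s

After scattering:
λ' = λ + Δλ = 32.1 + 4.7466 = 36.8466 pm
p' = h/λ' = 6.6261e-34/3.6847e-11 = 1.7983e-23 kg·m/s

Momentum is a vector; the scattered photon's direction makes angle θ = 163° with the incident direction. The magnitude of the vector change Δp⃗ = p⃗₀ − p⃗' is found from the law of cosines:
|Δp⃗|² = p₀² + p'² − 2p₀p'cos θ
|Δp⃗|² = (2.0642e-23)² + (1.7983e-23)² − 2·2.0642e-23·1.7983e-23·cos(163°)
|Δp⃗| = 3.8203e-23 kg·m/s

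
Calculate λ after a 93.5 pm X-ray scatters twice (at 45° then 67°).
95.6889 pm

Apply Compton shift twice:

First scattering at θ₁ = 45°:
Δλ₁ = λ_C(1 - cos(45°))
Δλ₁ = 2.4263 × 0.2929
Δλ₁ = 0.7106 pm

After first scattering:
λ₁ = 93.5 + 0.7106 = 94.2106 pm

Second scattering at θ₂ = 67°:
Δλ₂ = λ_C(1 - cos(67°))
Δλ₂ = 2.4263 × 0.6093
Δλ₂ = 1.4783 pm

Final wavelength:
λ₂ = 94.2106 + 1.4783 = 95.6889 pm

Total shift: Δλ_total = 0.7106 + 1.4783 = 2.1889 pm

(Intermediate values are shown rounded; full precision is carried through to the final answer.)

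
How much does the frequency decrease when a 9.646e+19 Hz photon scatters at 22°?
5.188e+18 Hz (decrease)

Convert frequency to wavelength (c = 299792458 m/s):
λ₀ = c/f₀ = 299792458/9.646e+19 = 3.1079459e-12 m = 3.1079 pm

Calculate Compton shift:
Δλ = λ_C(1 - cos(22°)) = 0.1767 pm

Final wavelength:
λ' = λ₀ + Δλ = 3.1079 + 0.1767 = 3.2846 pm

Final frequency:
f' = c/λ' = 299792458/3.2846204e-12 = 9.1271569e+19 Hz

Frequency shift (decrease):
Δf = f₀ - f' = 9.646e+19 - 9.1271569e+19 = 5.188e+18 Hz

(Intermediate values are shown rounded; full precision is carried through to the final answer.)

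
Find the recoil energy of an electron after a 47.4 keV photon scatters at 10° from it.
0.0667 keV

By energy conservation: K_e = E_initial - E_final

First find the scattered photon energy:
Initial wavelength: λ = hc/E = 26.1570 pm
Compton shift: Δλ = λ_C(1 - cos(10°)) = 0.0369 pm
Final wavelength: λ' = 26.1570 + 0.0369 = 26.1939 pm
Final photon energy: E' = hc/λ' = 47.3333 keV

Electron kinetic energy:
K_e = E - E' = 47.4000 - 47.3333 = 0.0667 keV

(Intermediate values are shown rounded; full precision is carried through to the final answer.)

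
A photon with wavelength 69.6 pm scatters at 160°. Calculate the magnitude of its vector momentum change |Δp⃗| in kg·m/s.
1.8158e-23 kg·m/s

Photon momentum magnitude is p = h/λ.

Initial momentum:
p₀ = h/λ = 6.6261e-34/6.9600e-11 = 9.5202e-24 kg·m/s

After scattering:
λ' = λ + Δλ = 69.6 + 4.7063 = 74.3063 pm
p' = h/λ' = 6.6261e-34/7.4306e-11 = 8.9172e-24 kg·m/s

Momentum is a vector; the scattered photon's direction makes angle θ = 160° with the incident direction. The magnitude of the vector change Δp⃗ = p⃗₀ − p⃗' is found from the law of cosines:
|Δp⃗|² = p₀² + p'² − 2p₀p'cos θ
|Δp⃗|² = (9.5202e-24)² + (8.9172e-24)² − 2·9.5202e-24·8.9172e-24·cos(160°)
|Δp⃗| = 1.8158e-23 kg·m/s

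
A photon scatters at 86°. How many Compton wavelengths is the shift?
0.9302 λ_C

The Compton shift formula is:
Δλ = λ_C(1 - cos θ)

Dividing both sides by λ_C:
Δλ/λ_C = 1 - cos θ

For θ = 86°:
Δλ/λ_C = 1 - cos(86°)
Δλ/λ_C = 1 - 0.0698
Δλ/λ_C = 0.9302

This means the shift is 0.9302 × λ_C = 2.2571 pm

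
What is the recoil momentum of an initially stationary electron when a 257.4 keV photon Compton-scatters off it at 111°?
1.8343e-22 kg·m/s

The electron is initially at rest, so by conservation of momentum:
p⃗_e = p⃗₀ − p⃗'  (incident photon momentum minus scattered photon momentum)

Photon momentum magnitudes (p = h/λ = E/c):
λ₀ = hc/E₀ = 4.8168 pm → p₀ = h/λ₀ = 1.3756e-22 kg·m/s
Δλ = λ_C(1 − cos 111°) = 3.2958 pm
λ' = 8.1126 pm → p' = h/λ' = 8.1676e-23 kg·m/s

The scattered photon makes angle θ = 111° with the incident direction, so by the law of cosines:
|p⃗_e|² = p₀² + p'² − 2p₀p'cos θ
|p⃗_e|² = (1.3756e-22)² + (8.1676e-23)² − 2·1.3756e-22·8.1676e-23·cos(111°)
|p⃗_e| = 1.8343e-22 kg·m/s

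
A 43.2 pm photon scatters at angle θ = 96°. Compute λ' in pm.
45.8799 pm

Using the Compton scattering formula:
λ' = λ + Δλ = λ + λ_C(1 - cos θ)

Given:
- Initial wavelength λ = 43.2 pm
- Scattering angle θ = 96°
- Compton wavelength λ_C ≈ 2.4263 pm

Calculate the shift:
Δλ = 2.4263 × (1 - cos(96°))
Δλ = 2.4263 × 1.1045
Δλ = 2.6799 pm

Final wavelength:
λ' = 43.2 + 2.6799 = 45.8799 pm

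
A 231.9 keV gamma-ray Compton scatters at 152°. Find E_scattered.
125.0463 keV

First convert energy to wavelength:
λ = hc/E, with hc ≈ 1239.842 keV·pm (i.e. 1239.842 eV·nm)

For E = 231.9 keV = 231900 eV:
λ = 1239.842 keV·pm / 231.9 keV
λ = 5.3465 pm

Calculate the Compton shift:
Δλ = λ_C(1 - cos(152°)) = 2.4263 × 1.8829
Δλ = 4.5686 pm

Final wavelength:
λ' = 5.3465 + 4.5686 = 9.9151 pm

Final energy:
E' = hc/λ' = 1239.842 / 9.9151 = 125.0463 keV

(Intermediate values are shown rounded; full precision is carried through to the final answer.)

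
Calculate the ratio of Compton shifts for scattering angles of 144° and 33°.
144° produces the larger shift by a factor of 11.213

Calculate both shifts using Δλ = λ_C(1 - cos θ):

For θ₁ = 33°:
Δλ₁ = 2.4263 × (1 - cos(33°))
Δλ₁ = 2.4263 × 0.1613
Δλ₁ = 0.3914 pm

For θ₂ = 144°:
Δλ₂ = 2.4263 × (1 - cos(144°))
Δλ₂ = 2.4263 × 1.8090
Δλ₂ = 4.3892 pm

The 144° angle produces the larger shift.
Ratio: 4.3892/0.3914 = 11.213

(Intermediate values are shown rounded; full precision is carried through to the final answer.)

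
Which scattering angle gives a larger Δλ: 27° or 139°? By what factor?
139° produces the larger shift by a factor of 16.099

Calculate both shifts using Δλ = λ_C(1 - cos θ):

For θ₁ = 27°:
Δλ₁ = 2.4263 × (1 - cos(27°))
Δλ₁ = 2.4263 × 0.1090
Δλ₁ = 0.2645 pm

For θ₂ = 139°:
Δλ₂ = 2.4263 × (1 - cos(139°))
Δλ₂ = 2.4263 × 1.7547
Δλ₂ = 4.2575 pm

The 139° angle produces the larger shift.
Ratio: 4.2575/0.2645 = 16.099

(Intermediate values are shown rounded; full precision is carried through to the final answer.)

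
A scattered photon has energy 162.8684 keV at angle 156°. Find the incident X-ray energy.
417.4997 keV

Convert final energy to wavelength (hc ≈ 1239.842 keV·pm):
λ' = hc/E' = 1239.842 / 162.8684 = 7.6125 pm

Calculate the Compton shift:
Δλ = λ_C(1 - cos(156°))
Δλ = 2.4263 × (1 - cos(156°))
Δλ = 4.6429 pm

Initial wavelength:
λ = λ' - Δλ = 7.6125 - 4.6429 = 2.9697 pm

Initial energy:
E = hc/λ = 1239.842 / 2.9697 = 417.4997 keV

(Intermediate values are shown rounded; full precision is carried through to the final answer.)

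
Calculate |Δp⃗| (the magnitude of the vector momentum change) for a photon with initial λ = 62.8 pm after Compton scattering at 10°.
1.8386e-24 kg·m/s

Photon momentum magnitude is p = h/λ.

Initial momentum:
p₀ = h/λ = 6.6261e-34/6.2800e-11 = 1.0551e-23 kg·m/s

After scattering:
λ' = λ + Δλ = 62.8 + 0.0369 = 62.8369 pm
p' = h/λ' = 6.6261e-34/6.2837e-11 = 1.0545e-23 kg·m/s

Momentum is a vector; the scattered photon's direction makes angle θ = 10° with the incident direction. The magnitude of the vector change Δp⃗ = p⃗₀ − p⃗' is found from the law of cosines:
|Δp⃗|² = p₀² + p'² − 2p₀p'cos θ
|Δp⃗|² = (1.0551e-23)² + (1.0545e-23)² − 2·1.0551e-23·1.0545e-23·cos(10°)
|Δp⃗| = 1.8386e-24 kg·m/s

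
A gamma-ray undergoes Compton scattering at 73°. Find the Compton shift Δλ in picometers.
1.7169 pm

Using the Compton scattering formula:
Δλ = λ_C(1 - cos θ)

where λ_C = h/(m_e·c) ≈ 2.4263 pm is the Compton wavelength of an electron.

For θ = 73°:
cos(73°) = 0.2924
1 - cos(73°) = 0.7076

Δλ = 2.4263 × 0.7076
Δλ = 1.7169 pm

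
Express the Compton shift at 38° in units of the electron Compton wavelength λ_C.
0.2120 λ_C

The Compton shift formula is:
Δλ = λ_C(1 - cos θ)

Dividing both sides by λ_C:
Δλ/λ_C = 1 - cos θ

For θ = 38°:
Δλ/λ_C = 1 - cos(38°)
Δλ/λ_C = 1 - 0.7880
Δλ/λ_C = 0.2120

This means the shift is 0.2120 × λ_C = 0.5144 pm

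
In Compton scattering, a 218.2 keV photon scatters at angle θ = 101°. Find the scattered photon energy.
144.6486 keV

First convert energy to wavelength:
λ = hc/E, with hc ≈ 1239.842 keV·pm (i.e. 1239.842 eV·nm)

For E = 218.2 keV = 218200 eV:
λ = 1239.842 keV·pm / 218.2 keV
λ = 5.6821 pm

Calculate the Compton shift:
Δλ = λ_C(1 - cos(101°)) = 2.4263 × 1.1908
Δλ = 2.8893 pm

Final wavelength:
λ' = 5.6821 + 2.8893 = 8.5714 pm

Final energy:
E' = hc/λ' = 1239.842 / 8.5714 = 144.6486 keV

(Intermediate values are shown rounded; full precision is carried through to the final answer.)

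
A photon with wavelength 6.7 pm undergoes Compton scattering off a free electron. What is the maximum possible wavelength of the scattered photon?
11.5526 pm (at θ = 180°)

The Compton shift is Δλ = λ_C(1 − cos θ).

Since cos θ ranges from −1 to 1, the factor (1 − cos θ) ranges from 0 to 2; the maximum shift occurs at θ = 180° (backscattering):
Δλ_max = 2λ_C = 2 × 2.4263 pm = 4.8526 pm

Maximum scattered wavelength:
λ'_max = λ₀ + Δλ_max = 6.7 + 4.8526 = 11.5526 pm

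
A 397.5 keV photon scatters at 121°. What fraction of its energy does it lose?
0.5410 (or 54.10%)

Calculate initial and final photon energies:

Initial: E₀ = 397.5 keV → λ₀ = 3.1191 pm
Compton shift: Δλ = 3.6760 pm
Final wavelength: λ' = 6.7951 pm
Final energy: E' = 182.4625 keV

Fractional energy loss:
(E₀ - E')/E₀ = (397.5000 - 182.4625)/397.5000
= 215.0375/397.5000
= 0.5410
= 54.10%

(Intermediate values are shown rounded; full precision is carried through to the final answer.)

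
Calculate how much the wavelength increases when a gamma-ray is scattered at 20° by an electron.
0.1463 pm

Using the Compton scattering formula:
Δλ = λ_C(1 - cos θ)

where λ_C = h/(m_e·c) ≈ 2.4263 pm is the Compton wavelength of an electron.

For θ = 20°:
cos(20°) = 0.9397
1 - cos(20°) = 0.0603

Δλ = 2.4263 × 0.0603
Δλ = 0.1463 pm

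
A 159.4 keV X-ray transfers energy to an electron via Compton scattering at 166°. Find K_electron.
60.6765 keV

By energy conservation: K_e = E_initial - E_final

First find the scattered photon energy:
Initial wavelength: λ = hc/E = 7.7782 pm
Compton shift: Δλ = λ_C(1 - cos(166°)) = 4.7805 pm
Final wavelength: λ' = 7.7782 + 4.7805 = 12.5587 pm
Final photon energy: E' = hc/λ' = 98.7235 keV

Electron kinetic energy:
K_e = E - E' = 159.4000 - 98.7235 = 60.6765 keV

(Intermediate values are shown rounded; full precision is carried through to the final answer.)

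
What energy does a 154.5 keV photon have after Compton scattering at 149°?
98.9425 keV

First convert energy to wavelength:
λ = hc/E, with hc ≈ 1239.842 keV·pm (i.e. 1239.842 eV·nm)

For E = 154.5 keV = 154500 eV:
λ = 1239.842 keV·pm / 154.5 keV
λ = 8.0249 pm

Calculate the Compton shift:
Δλ = λ_C(1 - cos(149°)) = 2.4263 × 1.8572
Δλ = 4.5061 pm

Final wavelength:
λ' = 8.0249 + 4.5061 = 12.5309 pm

Final energy:
E' = hc/λ' = 1239.842 / 12.5309 = 98.9425 keV

(Intermediate values are shown rounded; full precision is carried through to the final answer.)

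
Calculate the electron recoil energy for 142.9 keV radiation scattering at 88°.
30.3705 keV

By energy conservation: K_e = E_initial - E_final

First find the scattered photon energy:
Initial wavelength: λ = hc/E = 8.6763 pm
Compton shift: Δλ = λ_C(1 - cos(88°)) = 2.3416 pm
Final wavelength: λ' = 8.6763 + 2.3416 = 11.0179 pm
Final photon energy: E' = hc/λ' = 112.5295 keV

Electron kinetic energy:
K_e = E - E' = 142.9000 - 112.5295 = 30.3705 keV

(Intermediate values are shown rounded; full precision is carried through to the final answer.)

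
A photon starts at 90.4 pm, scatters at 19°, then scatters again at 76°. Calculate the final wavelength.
92.3715 pm

Apply Compton shift twice:

First scattering at θ₁ = 19°:
Δλ₁ = λ_C(1 - cos(19°))
Δλ₁ = 2.4263 × 0.0545
Δλ₁ = 0.1322 pm

After first scattering:
λ₁ = 90.4 + 0.1322 = 90.5322 pm

Second scattering at θ₂ = 76°:
Δλ₂ = λ_C(1 - cos(76°))
Δλ₂ = 2.4263 × 0.7581
Δλ₂ = 1.8393 pm

Final wavelength:
λ₂ = 90.5322 + 1.8393 = 92.3715 pm

Total shift: Δλ_total = 0.1322 + 1.8393 = 1.9715 pm

(Intermediate values are shown rounded; full precision is carried through to the final answer.)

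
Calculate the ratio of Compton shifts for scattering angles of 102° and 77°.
102° produces the larger shift by a factor of 1.558

Calculate both shifts using Δλ = λ_C(1 - cos θ):

For θ₁ = 77°:
Δλ₁ = 2.4263 × (1 - cos(77°))
Δλ₁ = 2.4263 × 0.7750
Δλ₁ = 1.8805 pm

For θ₂ = 102°:
Δλ₂ = 2.4263 × (1 - cos(102°))
Δλ₂ = 2.4263 × 1.2079
Δλ₂ = 2.9308 pm

The 102° angle produces the larger shift.
Ratio: 2.9308/1.8805 = 1.558

(Intermediate values are shown rounded; full precision is carried through to the final answer.)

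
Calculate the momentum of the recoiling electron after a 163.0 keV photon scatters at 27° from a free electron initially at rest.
4.0090e-23 kg·m/s

The electron is initially at rest, so by conservation of momentum:
p⃗_e = p⃗₀ − p⃗'  (incident photon momentum minus scattered photon momentum)

Photon momentum magnitudes (p = h/λ = E/c):
λ₀ = hc/E₀ = 7.6064 pm → p₀ = h/λ₀ = 8.7112e-23 kg·m/s
Δλ = λ_C(1 − cos 27°) = 0.2645 pm
λ' = 7.8708 pm → p' = h/λ' = 8.4185e-23 kg·m/s

The scattered photon makes angle θ = 27° with the incident direction, so by the law of cosines:
|p⃗_e|² = p₀² + p'² − 2p₀p'cos θ
|p⃗_e|² = (8.7112e-23)² + (8.4185e-23)² − 2·8.7112e-23·8.4185e-23·cos(27°)
|p⃗_e| = 4.0090e-23 kg·m/s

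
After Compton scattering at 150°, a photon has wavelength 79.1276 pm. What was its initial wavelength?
74.6000 pm

From λ' = λ + Δλ, we have λ = λ' - Δλ

First calculate the Compton shift:
Δλ = λ_C(1 - cos θ)
Δλ = 2.4263 × (1 - cos(150°))
Δλ = 2.4263 × 1.8660
Δλ = 4.5276 pm

Initial wavelength:
λ = λ' - Δλ
λ = 79.1276 - 4.5276
λ = 74.6000 pm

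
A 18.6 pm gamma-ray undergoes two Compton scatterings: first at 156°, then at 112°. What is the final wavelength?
26.5781 pm

Apply Compton shift twice:

First scattering at θ₁ = 156°:
Δλ₁ = λ_C(1 - cos(156°))
Δλ₁ = 2.4263 × 1.9135
Δλ₁ = 4.6429 pm

After first scattering:
λ₁ = 18.6 + 4.6429 = 23.2429 pm

Second scattering at θ₂ = 112°:
Δλ₂ = λ_C(1 - cos(112°))
Δλ₂ = 2.4263 × 1.3746
Δλ₂ = 3.3352 pm

Final wavelength:
λ₂ = 23.2429 + 3.3352 = 26.5781 pm

Total shift: Δλ_total = 4.6429 + 3.3352 = 7.9781 pm

(Intermediate values are shown rounded; full precision is carried through to the final answer.)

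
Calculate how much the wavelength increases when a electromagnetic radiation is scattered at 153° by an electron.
4.5882 pm

Using the Compton scattering formula:
Δλ = λ_C(1 - cos θ)

where λ_C = h/(m_e·c) ≈ 2.4263 pm is the Compton wavelength of an electron.

For θ = 153°:
cos(153°) = -0.8910
1 - cos(153°) = 1.8910

Δλ = 2.4263 × 1.8910
Δλ = 4.5882 pm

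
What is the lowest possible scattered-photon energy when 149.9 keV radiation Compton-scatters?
94.4732 keV (at θ = 180°)

The scattered photon has minimum energy when its wavelength is maximum, i.e., when the Compton shift Δλ = λ_C(1 − cos θ) is maximum. This occurs at θ = 180° (backscattering), giving Δλ_max = 2λ_C = 4.8526 pm.

Initial wavelength: λ₀ = hc/E₀ = 8.2711 pm
Maximum final wavelength: λ'_max = λ₀ + 2λ_C = 8.2711 + 4.8526 = 13.1237 pm
Minimum final energy: E'_min = hc/λ'_max = 94.4732 keV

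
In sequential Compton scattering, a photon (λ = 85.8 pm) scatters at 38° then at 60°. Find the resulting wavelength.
87.5275 pm

Apply Compton shift twice:

First scattering at θ₁ = 38°:
Δλ₁ = λ_C(1 - cos(38°))
Δλ₁ = 2.4263 × 0.2120
Δλ₁ = 0.5144 pm

After first scattering:
λ₁ = 85.8 + 0.5144 = 86.3144 pm

Second scattering at θ₂ = 60°:
Δλ₂ = λ_C(1 - cos(60°))
Δλ₂ = 2.4263 × 0.5000
Δλ₂ = 1.2132 pm

Final wavelength:
λ₂ = 86.3144 + 1.2132 = 87.5275 pm

Total shift: Δλ_total = 0.5144 + 1.2132 = 1.7275 pm

(Intermediate values are shown rounded; full precision is carried through to the final answer.)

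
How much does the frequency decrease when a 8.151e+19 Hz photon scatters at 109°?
3.803e+19 Hz (decrease)

Convert frequency to wavelength (c = 299792458 m/s):
λ₀ = c/f₀ = 299792458/8.151e+19 = 3.6779838e-12 m = 3.6780 pm

Calculate Compton shift:
Δλ = λ_C(1 - cos(109°)) = 3.2162 pm

Final wavelength:
λ' = λ₀ + Δλ = 3.6780 + 3.2162 = 6.8942 pm

Final frequency:
f' = c/λ' = 299792458/6.8942234e-12 = 4.3484587e+19 Hz

Frequency shift (decrease):
Δf = f₀ - f' = 8.151e+19 - 4.3484587e+19 = 3.803e+19 Hz

(Intermediate values are shown rounded; full precision is carried through to the final answer.)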